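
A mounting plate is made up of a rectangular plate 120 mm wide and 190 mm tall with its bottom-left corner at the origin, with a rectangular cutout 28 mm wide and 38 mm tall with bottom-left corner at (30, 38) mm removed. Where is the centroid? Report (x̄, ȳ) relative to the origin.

x̄ = 60.78 mm, ȳ = 96.86 mm

plate: A = 120 × 190 = 22800.00, centroid at (60.00, 95.00).
hole: A = −(28 × 38) = -1064.00, centroid at (44.00, 57.00).
ΣA = 21736.00 mm², ΣAx̄ = 1321184.00 mm³, ΣAȳ = 2105352.00 mm³.
x̄ = 1321184.00/21736.00 = 60.78 mm; ȳ = 2105352.00/21736.00 = 96.86 mm.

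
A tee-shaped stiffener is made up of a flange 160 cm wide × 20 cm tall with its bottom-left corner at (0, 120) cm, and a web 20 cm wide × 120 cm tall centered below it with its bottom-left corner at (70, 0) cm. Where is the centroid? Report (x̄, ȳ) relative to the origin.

web: A = 20 × 120 = 2400.00, centroid at (80.00, 60.00).
flange: A = 160 × 20 = 3200.00, centroid at (80.00, 130.00).
ΣA = 5600.00 cm², ΣAx̄ = 448000.00 cm³, ΣAȳ = 560000.00 cm³.
x̄ = 448000.00/5600.00 = 80.00 cm; ȳ = 560000.00/5600.00 = 100.00 cm.

x̄ = 80.00 cm, ȳ = 100.00 cm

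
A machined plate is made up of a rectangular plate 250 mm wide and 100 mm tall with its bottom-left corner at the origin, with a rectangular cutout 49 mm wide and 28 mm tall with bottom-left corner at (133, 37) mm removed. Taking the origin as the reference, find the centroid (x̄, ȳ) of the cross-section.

x̄ = 123.11 mm, ȳ = 49.94 mm

plate: A = 250 × 100 = 25000.00, centroid at (125.00, 50.00).
hole: A = −(49 × 28) = -1372.00, centroid at (157.50, 51.00).
ΣA = 23628.00 mm²
ΣAx̄ = (25000.00)(125.00) + (-1372.00)(157.50) = 2908910.00 mm³
ΣAȳ = (25000.00)(50.00) + (-1372.00)(51.00) = 1180028.00 mm³
x̄ = 2908910.00 / 23628.00 = 123.11 mm
ȳ = 1180028.00 / 23628.00 = 49.94 mm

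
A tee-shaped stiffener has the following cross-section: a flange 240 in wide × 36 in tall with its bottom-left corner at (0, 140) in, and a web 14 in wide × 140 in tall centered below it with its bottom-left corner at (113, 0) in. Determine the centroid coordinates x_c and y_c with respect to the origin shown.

x_c = 120.00 in, y_c = 141.73 in

Part | A | x̄ᵢ | ȳᵢ | A·x̄ᵢ | A·ȳᵢ
web | 1960.00 | 120.00 | 70.00 | 235200.00 | 137200.00
flange | 8640.00 | 120.00 | 158.00 | 1036800.00 | 1365120.00
Σ | 10600.00 |  |  | 1272000.00 | 1502320.00
x_c = 1272000.00 / 10600.00 = 120.00 in
y_c = 1502320.00 / 10600.00 = 141.73 in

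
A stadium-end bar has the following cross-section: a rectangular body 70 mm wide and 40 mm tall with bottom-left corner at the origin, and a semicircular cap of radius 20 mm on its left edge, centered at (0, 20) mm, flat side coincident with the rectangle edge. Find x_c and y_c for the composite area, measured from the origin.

x_c = 27.03 mm, y_c = 20.00 mm

rectangular body: A = 70 × 40 = 2800.00, centroid at (35.00, 20.00).
semicircular end: A = ½π·20² = 628.32, centroid at (-8.49, 20.00).
ΣA = 3428.32 mm²
ΣAx_c = (2800.00)(35.00) + (628.32)(-8.49) = 92666.67 mm³
ΣAy_c = (2800.00)(20.00) + (628.32)(20.00) = 68566.37 mm³
x_c = 92666.67 / 3428.32 = 27.03 mm
y_c = 68566.37 / 3428.32 = 20.00 mm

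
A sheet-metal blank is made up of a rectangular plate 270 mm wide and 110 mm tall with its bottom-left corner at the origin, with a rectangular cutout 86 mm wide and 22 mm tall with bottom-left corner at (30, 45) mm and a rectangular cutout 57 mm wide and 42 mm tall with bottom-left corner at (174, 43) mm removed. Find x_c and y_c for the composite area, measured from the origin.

plate: A = 270 × 110 = 29700.00, centroid at (135.00, 55.00).
hole 1: A = −(86 × 22) = -1892.00, centroid at (73.00, 56.00).
hole 2: A = −(57 × 42) = -2394.00, centroid at (202.50, 64.00).
ΣA = 25414.00 mm²
ΣAx_c = (29700.00)(135.00) + (-1892.00)(73.00) + (-2394.00)(202.50) = 3386599.00 mm³
ΣAy_c = (29700.00)(55.00) + (-1892.00)(56.00) + (-2394.00)(64.00) = 1374332.00 mm³
x_c = 3386599.00 / 25414.00 = 133.26 mm
y_c = 1374332.00 / 25414.00 = 54.08 mm

x_c = 133.26 mm, y_c = 54.08 mm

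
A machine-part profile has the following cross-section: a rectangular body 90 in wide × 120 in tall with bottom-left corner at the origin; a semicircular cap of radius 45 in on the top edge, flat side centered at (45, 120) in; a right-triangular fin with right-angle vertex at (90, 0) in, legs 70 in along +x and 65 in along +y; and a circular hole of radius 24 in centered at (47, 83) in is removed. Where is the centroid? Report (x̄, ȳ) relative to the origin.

x̄ = 55.51 in, ȳ = 68.50 in

rectangular body: A = 90 × 120 = 10800.00, centroid at (45.00, 60.00).
semicircular top: A = ½π·45² = 3180.86, centroid at (45.00, 139.10).
triangular fin: A = ½·70·65 = 2275.00, centroid at (113.33, 21.67).
hole: A = −π·24² = -1809.56, centroid at (47.00, 83.00).
ΣA = 14446.31 in², ΣAx̄ = 801922.95 in³, ΣAȳ = 989551.91 in³.
x̄ = 801922.95/14446.31 = 55.51 in; ȳ = 989551.91/14446.31 = 68.50 in.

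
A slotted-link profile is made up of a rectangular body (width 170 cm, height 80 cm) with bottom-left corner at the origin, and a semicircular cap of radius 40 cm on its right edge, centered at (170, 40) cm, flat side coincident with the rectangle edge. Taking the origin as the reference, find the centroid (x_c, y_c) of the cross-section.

rectangular body: A = 170 × 80 = 13600.00, centroid at (85.00, 40.00).
semicircular end: A = ½π·40² = 2513.27, centroid at (186.98, 40.00).
ΣA = 16113.27 cm², ΣAx_c = 1625923.27 cm³, ΣAy_c = 644530.96 cm³.
x_c = 1625923.27/16113.27 = 100.91 cm; y_c = 644530.96/16113.27 = 40.00 cm.

x_c = 100.91 cm, y_c = 40.00 cm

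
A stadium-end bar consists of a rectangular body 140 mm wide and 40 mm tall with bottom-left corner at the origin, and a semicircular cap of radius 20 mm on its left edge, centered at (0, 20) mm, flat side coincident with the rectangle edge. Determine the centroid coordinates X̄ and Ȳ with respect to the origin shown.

X̄ = 62.08 mm, Ȳ = 20.00 mm

Part | A | x̄ᵢ | ȳᵢ | A·x̄ᵢ | A·ȳᵢ
rectangular body | 5600.00 | 70.00 | 20.00 | 392000.00 | 112000.00
semicircular end | 628.32 | -8.49 | 20.00 | -5333.33 | 12566.37
Σ | 6228.32 |  |  | 386666.67 | 124566.37
X̄ = 386666.67 / 6228.32 = 62.08 mm
Ȳ = 124566.37 / 6228.32 = 20.00 mm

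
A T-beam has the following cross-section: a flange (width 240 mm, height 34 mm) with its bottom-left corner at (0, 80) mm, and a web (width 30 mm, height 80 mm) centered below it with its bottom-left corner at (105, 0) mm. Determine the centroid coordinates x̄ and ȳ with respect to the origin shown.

web: A = 30 × 80 = 2400.00, centroid at (120.00, 40.00).
flange: A = 240 × 34 = 8160.00, centroid at (120.00, 97.00).
ΣA = 10560.00 mm²
ΣAx̄ = (2400.00)(120.00) + (8160.00)(120.00) = 1267200.00 mm³
ΣAȳ = (2400.00)(40.00) + (8160.00)(97.00) = 887520.00 mm³
x̄ = 1267200.00 / 10560.00 = 120.00 mm
ȳ = 887520.00 / 10560.00 = 84.05 mm

x̄ = 120.00 mm, ȳ = 84.05 mm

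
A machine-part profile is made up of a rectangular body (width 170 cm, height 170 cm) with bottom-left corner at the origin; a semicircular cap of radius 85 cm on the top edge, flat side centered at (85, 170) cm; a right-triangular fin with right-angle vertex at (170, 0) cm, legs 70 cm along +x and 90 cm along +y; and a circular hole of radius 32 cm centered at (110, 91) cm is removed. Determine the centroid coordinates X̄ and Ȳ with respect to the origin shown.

rectangular body: A = 170 × 170 = 28900.00, centroid at (85.00, 85.00).
semicircular top: A = ½π·85² = 11349.00, centroid at (85.00, 206.08).
triangular fin: A = ½·70·90 = 3150.00, centroid at (193.33, 30.00).
hole: A = −π·32² = -3216.99, centroid at (110.00, 91.00).
ΣA = 40182.01 cm²
ΣAX̄ = (28900.00)(85.00) + (11349.00)(85.00) + (3150.00)(193.33) + (-3216.99)(110.00) = 3676296.30 cm³
ΣAȲ = (28900.00)(85.00) + (11349.00)(206.08) + (3150.00)(30.00) + (-3216.99)(91.00) = 4597001.09 cm³
X̄ = 3676296.30 / 40182.01 = 91.49 cm
Ȳ = 4597001.09 / 40182.01 = 114.40 cm

X̄ = 91.49 cm, Ȳ = 114.40 cm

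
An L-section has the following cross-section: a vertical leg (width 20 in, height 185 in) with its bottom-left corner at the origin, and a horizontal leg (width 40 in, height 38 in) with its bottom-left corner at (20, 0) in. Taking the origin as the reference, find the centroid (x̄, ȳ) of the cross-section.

Part | A | x̄ᵢ | ȳᵢ | A·x̄ᵢ | A·ȳᵢ
vertical leg | 3700.00 | 10.00 | 92.50 | 37000.00 | 342250.00
horizontal leg | 1520.00 | 40.00 | 19.00 | 60800.00 | 28880.00
Σ | 5220.00 |  |  | 97800.00 | 371130.00
x̄ = 97800.00 / 5220.00 = 18.74 in
ȳ = 371130.00 / 5220.00 = 71.10 in

x̄ = 18.74 in, ȳ = 71.10 in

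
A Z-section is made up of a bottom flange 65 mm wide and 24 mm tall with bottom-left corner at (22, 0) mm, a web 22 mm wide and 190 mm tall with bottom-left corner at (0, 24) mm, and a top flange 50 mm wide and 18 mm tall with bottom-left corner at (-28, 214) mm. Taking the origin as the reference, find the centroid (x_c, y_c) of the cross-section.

x_c = 19.32 mm, y_c = 107.96 mm

bottom flange: A = 65 × 24 = 1560.00, centroid at (54.50, 12.00).
web: A = 22 × 190 = 4180.00, centroid at (11.00, 119.00).
top flange: A = 50 × 18 = 900.00, centroid at (-3.00, 223.00).
ΣA = 6640.00 mm²
ΣAx_c = (1560.00)(54.50) + (4180.00)(11.00) + (900.00)(-3.00) = 128300.00 mm³
ΣAy_c = (1560.00)(12.00) + (4180.00)(119.00) + (900.00)(223.00) = 716840.00 mm³
x_c = 128300.00 / 6640.00 = 19.32 mm
y_c = 716840.00 / 6640.00 = 107.96 mm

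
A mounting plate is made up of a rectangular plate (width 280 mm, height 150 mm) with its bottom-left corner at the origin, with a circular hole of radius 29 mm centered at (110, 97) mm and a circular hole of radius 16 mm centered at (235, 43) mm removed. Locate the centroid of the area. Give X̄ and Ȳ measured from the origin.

X̄ = 140.07 mm, Ȳ = 74.16 mm

plate: A = 280 × 150 = 42000.00, centroid at (140.00, 75.00).
hole 1: A = −π·29² = -2642.08, centroid at (110.00, 97.00).
hole 2: A = −π·16² = -804.25, centroid at (235.00, 43.00).
ΣA = 38553.67 mm², ΣAX̄ = 5400373.05 mm³, ΣAȲ = 2859135.64 mm³.
X̄ = 5400373.05/38553.67 = 140.07 mm; Ȳ = 2859135.64/38553.67 = 74.16 mm.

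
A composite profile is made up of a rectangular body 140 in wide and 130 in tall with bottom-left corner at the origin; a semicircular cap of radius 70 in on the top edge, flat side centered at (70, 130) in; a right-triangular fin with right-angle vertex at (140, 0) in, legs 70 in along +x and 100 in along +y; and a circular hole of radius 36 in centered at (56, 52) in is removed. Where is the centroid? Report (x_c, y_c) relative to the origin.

x_c = 85.15 in, y_c = 91.50 in

Part | A | x̄ᵢ | ȳᵢ | A·x̄ᵢ | A·ȳᵢ
rectangular body | 18200.00 | 70.00 | 65.00 | 1274000.00 | 1183000.00
semicircular top | 7696.90 | 70.00 | 159.71 | 538783.14 | 1229263.93
triangular fin | 3500.00 | 163.33 | 33.33 | 571666.67 | 116666.67
hole | -4071.50 | 56.00 | 52.00 | -228004.23 | -211718.21
Σ | 25325.40 |  |  | 2156445.58 | 2317212.38
x_c = 2156445.58 / 25325.40 = 85.15 in
y_c = 2317212.38 / 25325.40 = 91.50 in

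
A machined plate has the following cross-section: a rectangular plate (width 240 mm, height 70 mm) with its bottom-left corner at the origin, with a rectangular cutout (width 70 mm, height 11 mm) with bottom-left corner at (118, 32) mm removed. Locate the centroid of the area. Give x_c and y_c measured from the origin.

Part | A | x̄ᵢ | ȳᵢ | A·x̄ᵢ | A·ȳᵢ
plate | 16800.00 | 120.00 | 35.00 | 2016000.00 | 588000.00
hole | -770.00 | 153.00 | 37.50 | -117810.00 | -28875.00
Σ | 16030.00 |  |  | 1898190.00 | 559125.00
x_c = 1898190.00 / 16030.00 = 118.41 mm
y_c = 559125.00 / 16030.00 = 34.88 mm

x_c = 118.41 mm, y_c = 34.88 mm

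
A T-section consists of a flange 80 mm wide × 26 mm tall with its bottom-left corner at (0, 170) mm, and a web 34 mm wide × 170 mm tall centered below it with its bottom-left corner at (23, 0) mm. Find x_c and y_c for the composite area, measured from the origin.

Part | A | x̄ᵢ | ȳᵢ | A·x̄ᵢ | A·ȳᵢ
web | 5780.00 | 40.00 | 85.00 | 231200.00 | 491300.00
flange | 2080.00 | 40.00 | 183.00 | 83200.00 | 380640.00
Σ | 7860.00 |  |  | 314400.00 | 871940.00
x_c = 314400.00 / 7860.00 = 40.00 mm
y_c = 871940.00 / 7860.00 = 110.93 mm

x_c = 40.00 mm, y_c = 110.93 mm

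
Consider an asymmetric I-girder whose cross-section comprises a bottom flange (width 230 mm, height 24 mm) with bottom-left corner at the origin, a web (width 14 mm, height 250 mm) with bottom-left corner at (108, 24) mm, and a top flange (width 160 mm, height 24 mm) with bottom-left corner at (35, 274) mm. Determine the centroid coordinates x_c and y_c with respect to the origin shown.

x_c = 115.00 mm, y_c = 131.10 mm

bottom flange: A = 230 × 24 = 5520.00, centroid at (115.00, 12.00).
web: A = 14 × 250 = 3500.00, centroid at (115.00, 149.00).
top flange: A = 160 × 24 = 3840.00, centroid at (115.00, 286.00).
ΣA = 12860.00 mm²
ΣAx_c = (5520.00)(115.00) + (3500.00)(115.00) + (3840.00)(115.00) = 1478900.00 mm³
ΣAy_c = (5520.00)(12.00) + (3500.00)(149.00) + (3840.00)(286.00) = 1685980.00 mm³
x_c = 1478900.00 / 12860.00 = 115.00 mm
y_c = 1685980.00 / 12860.00 = 131.10 mm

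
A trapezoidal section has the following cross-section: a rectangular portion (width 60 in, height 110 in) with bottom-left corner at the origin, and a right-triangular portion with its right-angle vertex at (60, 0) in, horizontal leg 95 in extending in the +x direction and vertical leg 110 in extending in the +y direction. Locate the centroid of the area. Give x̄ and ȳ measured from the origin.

x̄ = 57.25 in, ȳ = 46.90 in

Part | A | x̄ᵢ | ȳᵢ | A·x̄ᵢ | A·ȳᵢ
rectangular portion | 6600.00 | 30.00 | 55.00 | 198000.00 | 363000.00
triangular portion | 5225.00 | 91.67 | 36.67 | 478958.33 | 191583.33
Σ | 11825.00 |  |  | 676958.33 | 554583.33
x̄ = 676958.33 / 11825.00 = 57.25 in
ȳ = 554583.33 / 11825.00 = 46.90 in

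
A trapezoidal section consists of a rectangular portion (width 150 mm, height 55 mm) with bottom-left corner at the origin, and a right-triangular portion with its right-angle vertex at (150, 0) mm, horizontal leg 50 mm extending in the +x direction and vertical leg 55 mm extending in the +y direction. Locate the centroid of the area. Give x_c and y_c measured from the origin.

rectangular portion: A = 150 × 55 = 8250.00, centroid at (75.00, 27.50).
triangular portion: A = ½·50·55 = 1375.00, centroid at (166.67, 18.33).
ΣA = 9625.00 mm², ΣAx_c = 847916.67 mm³, ΣAy_c = 252083.33 mm³.
x_c = 847916.67/9625.00 = 88.10 mm; y_c = 252083.33/9625.00 = 26.19 mm.

x_c = 88.10 mm, y_c = 26.19 mm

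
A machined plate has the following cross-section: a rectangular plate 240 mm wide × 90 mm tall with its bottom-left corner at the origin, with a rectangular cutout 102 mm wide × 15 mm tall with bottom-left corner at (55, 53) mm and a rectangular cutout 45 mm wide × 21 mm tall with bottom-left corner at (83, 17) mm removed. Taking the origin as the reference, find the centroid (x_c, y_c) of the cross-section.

x_c = 121.84 mm, y_c = 44.62 mm

Part | A | x̄ᵢ | ȳᵢ | A·x̄ᵢ | A·ȳᵢ
plate | 21600.00 | 120.00 | 45.00 | 2592000.00 | 972000.00
hole 1 | -1530.00 | 106.00 | 60.50 | -162180.00 | -92565.00
hole 2 | -945.00 | 105.50 | 27.50 | -99697.50 | -25987.50
Σ | 19125.00 |  |  | 2330122.50 | 853447.50
x_c = 2330122.50 / 19125.00 = 121.84 mm
y_c = 853447.50 / 19125.00 = 44.62 mm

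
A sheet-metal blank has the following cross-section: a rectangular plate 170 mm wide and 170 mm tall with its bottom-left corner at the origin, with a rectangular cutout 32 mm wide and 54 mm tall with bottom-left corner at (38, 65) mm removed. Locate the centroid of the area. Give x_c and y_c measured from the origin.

x_c = 86.97 mm, y_c = 84.55 mm

Part | A | x̄ᵢ | ȳᵢ | A·x̄ᵢ | A·ȳᵢ
plate | 28900.00 | 85.00 | 85.00 | 2456500.00 | 2456500.00
hole | -1728.00 | 54.00 | 92.00 | -93312.00 | -158976.00
Σ | 27172.00 |  |  | 2363188.00 | 2297524.00
x_c = 2363188.00 / 27172.00 = 86.97 mm
y_c = 2297524.00 / 27172.00 = 84.55 mm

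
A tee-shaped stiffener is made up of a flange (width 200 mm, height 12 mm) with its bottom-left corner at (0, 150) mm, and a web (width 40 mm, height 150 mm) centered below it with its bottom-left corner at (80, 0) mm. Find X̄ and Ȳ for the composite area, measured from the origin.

web: A = 40 × 150 = 6000.00, centroid at (100.00, 75.00).
flange: A = 200 × 12 = 2400.00, centroid at (100.00, 156.00).
ΣA = 8400.00 mm²
ΣAX̄ = (6000.00)(100.00) + (2400.00)(100.00) = 840000.00 mm³
ΣAȲ = (6000.00)(75.00) + (2400.00)(156.00) = 824400.00 mm³
X̄ = 840000.00 / 8400.00 = 100.00 mm
Ȳ = 824400.00 / 8400.00 = 98.14 mm

X̄ = 100.00 mm, Ȳ = 98.14 mm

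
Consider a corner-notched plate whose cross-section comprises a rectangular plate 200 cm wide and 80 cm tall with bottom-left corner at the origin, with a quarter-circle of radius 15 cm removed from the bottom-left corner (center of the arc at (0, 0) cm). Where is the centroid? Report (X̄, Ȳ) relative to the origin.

plate: A = 200 × 80 = 16000.00, centroid at (100.00, 40.00).
removed quarter-circle: A = −¼π·15² = -176.71, centroid at (6.37, 6.37).
ΣA = 15823.29 cm²
ΣAX̄ = (16000.00)(100.00) + (-176.71)(6.37) = 1598875.00 cm³
ΣAȲ = (16000.00)(40.00) + (-176.71)(6.37) = 638875.00 cm³
X̄ = 1598875.00 / 15823.29 = 101.05 cm
Ȳ = 638875.00 / 15823.29 = 40.38 cm

X̄ = 101.05 cm, Ȳ = 40.38 cm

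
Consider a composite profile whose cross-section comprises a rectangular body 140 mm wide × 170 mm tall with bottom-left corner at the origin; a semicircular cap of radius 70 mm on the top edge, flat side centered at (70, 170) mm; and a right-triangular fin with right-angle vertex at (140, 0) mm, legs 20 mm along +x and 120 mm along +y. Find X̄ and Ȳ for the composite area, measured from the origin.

X̄ = 72.81 mm, Ȳ = 110.35 mm

rectangular body: A = 140 × 170 = 23800.00, centroid at (70.00, 85.00).
semicircular top: A = ½π·70² = 7696.90, centroid at (70.00, 199.71).
triangular fin: A = ½·20·120 = 1200.00, centroid at (146.67, 40.00).
ΣA = 32696.90 mm²
ΣAX̄ = (23800.00)(70.00) + (7696.90)(70.00) + (1200.00)(146.67) = 2380783.14 mm³
ΣAȲ = (23800.00)(85.00) + (7696.90)(199.71) + (1200.00)(40.00) = 3608140.01 mm³
X̄ = 2380783.14 / 32696.90 = 72.81 mm
Ȳ = 3608140.01 / 32696.90 = 110.35 mm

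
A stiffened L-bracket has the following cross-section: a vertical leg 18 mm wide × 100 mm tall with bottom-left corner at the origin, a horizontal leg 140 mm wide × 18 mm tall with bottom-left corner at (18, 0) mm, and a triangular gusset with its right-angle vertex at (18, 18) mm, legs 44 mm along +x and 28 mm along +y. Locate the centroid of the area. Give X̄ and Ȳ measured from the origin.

vertical leg: A = 18 × 100 = 1800.00, centroid at (9.00, 50.00).
horizontal leg: A = 140 × 18 = 2520.00, centroid at (88.00, 9.00).
gusset: A = ½·44·28 = 616.00, centroid at (32.67, 27.33).
ΣA = 4936.00 mm²
ΣAX̄ = (1800.00)(9.00) + (2520.00)(88.00) + (616.00)(32.67) = 258082.67 mm³
ΣAȲ = (1800.00)(50.00) + (2520.00)(9.00) + (616.00)(27.33) = 129517.33 mm³
X̄ = 258082.67 / 4936.00 = 52.29 mm
Ȳ = 129517.33 / 4936.00 = 26.24 mm

X̄ = 52.29 mm, Ȳ = 26.24 mm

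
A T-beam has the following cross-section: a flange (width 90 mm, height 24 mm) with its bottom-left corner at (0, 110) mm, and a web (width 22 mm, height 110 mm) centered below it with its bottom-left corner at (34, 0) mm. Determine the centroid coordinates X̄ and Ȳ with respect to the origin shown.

X̄ = 45.00 mm, Ȳ = 86.60 mm

web: A = 22 × 110 = 2420.00, centroid at (45.00, 55.00).
flange: A = 90 × 24 = 2160.00, centroid at (45.00, 122.00).
ΣA = 4580.00 mm²
ΣAX̄ = (2420.00)(45.00) + (2160.00)(45.00) = 206100.00 mm³
ΣAȲ = (2420.00)(55.00) + (2160.00)(122.00) = 396620.00 mm³
X̄ = 206100.00 / 4580.00 = 45.00 mm
Ȳ = 396620.00 / 4580.00 = 86.60 mm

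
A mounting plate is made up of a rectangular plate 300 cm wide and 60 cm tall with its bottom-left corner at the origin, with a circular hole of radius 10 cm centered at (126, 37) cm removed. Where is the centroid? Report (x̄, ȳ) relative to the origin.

Part | A | x̄ᵢ | ȳᵢ | A·x̄ᵢ | A·ȳᵢ
plate | 18000.00 | 150.00 | 30.00 | 2700000.00 | 540000.00
hole | -314.16 | 126.00 | 37.00 | -39584.07 | -11623.89
Σ | 17685.84 |  |  | 2660415.93 | 528376.11
x̄ = 2660415.93 / 17685.84 = 150.43 cm
ȳ = 528376.11 / 17685.84 = 29.88 cm

x̄ = 150.43 cm, ȳ = 29.88 cm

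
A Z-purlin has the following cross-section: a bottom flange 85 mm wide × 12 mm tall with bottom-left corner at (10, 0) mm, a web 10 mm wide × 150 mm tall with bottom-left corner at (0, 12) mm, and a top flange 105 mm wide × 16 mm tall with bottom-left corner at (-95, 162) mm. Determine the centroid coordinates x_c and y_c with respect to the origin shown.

x_c = -2.46 mm, y_c = 100.53 mm

bottom flange: A = 85 × 12 = 1020.00, centroid at (52.50, 6.00).
web: A = 10 × 150 = 1500.00, centroid at (5.00, 87.00).
top flange: A = 105 × 16 = 1680.00, centroid at (-42.50, 170.00).
ΣA = 4200.00 mm²
ΣAx_c = (1020.00)(52.50) + (1500.00)(5.00) + (1680.00)(-42.50) = -10350.00 mm³
ΣAy_c = (1020.00)(6.00) + (1500.00)(87.00) + (1680.00)(170.00) = 422220.00 mm³
x_c = -10350.00 / 4200.00 = -2.46 mm
y_c = 422220.00 / 4200.00 = 100.53 mm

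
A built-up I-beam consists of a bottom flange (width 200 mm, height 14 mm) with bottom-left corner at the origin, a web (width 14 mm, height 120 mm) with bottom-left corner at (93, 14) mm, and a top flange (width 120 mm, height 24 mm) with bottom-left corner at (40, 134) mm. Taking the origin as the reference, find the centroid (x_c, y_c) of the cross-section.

Part | A | x̄ᵢ | ȳᵢ | A·x̄ᵢ | A·ȳᵢ
bottom flange | 2800.00 | 100.00 | 7.00 | 280000.00 | 19600.00
web | 1680.00 | 100.00 | 74.00 | 168000.00 | 124320.00
top flange | 2880.00 | 100.00 | 146.00 | 288000.00 | 420480.00
Σ | 7360.00 |  |  | 736000.00 | 564400.00
x_c = 736000.00 / 7360.00 = 100.00 mm
y_c = 564400.00 / 7360.00 = 76.68 mm

x_c = 100.00 mm, y_c = 76.68 mm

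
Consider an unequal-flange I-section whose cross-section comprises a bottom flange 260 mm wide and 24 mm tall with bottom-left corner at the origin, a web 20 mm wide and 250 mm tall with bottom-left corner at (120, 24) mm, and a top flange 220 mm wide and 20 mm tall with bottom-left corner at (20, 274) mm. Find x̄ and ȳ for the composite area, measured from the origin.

x̄ = 130.00 mm, ȳ = 132.32 mm

Part | A | x̄ᵢ | ȳᵢ | A·x̄ᵢ | A·ȳᵢ
bottom flange | 6240.00 | 130.00 | 12.00 | 811200.00 | 74880.00
web | 5000.00 | 130.00 | 149.00 | 650000.00 | 745000.00
top flange | 4400.00 | 130.00 | 284.00 | 572000.00 | 1249600.00
Σ | 15640.00 |  |  | 2033200.00 | 2069480.00
x̄ = 2033200.00 / 15640.00 = 130.00 mm
ȳ = 2069480.00 / 15640.00 = 132.32 mm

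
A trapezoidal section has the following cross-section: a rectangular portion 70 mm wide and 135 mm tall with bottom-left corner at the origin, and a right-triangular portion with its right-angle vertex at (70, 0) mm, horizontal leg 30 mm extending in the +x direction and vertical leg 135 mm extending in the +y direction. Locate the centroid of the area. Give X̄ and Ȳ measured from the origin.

X̄ = 42.94 mm, Ȳ = 63.53 mm

rectangular portion: A = 70 × 135 = 9450.00, centroid at (35.00, 67.50).
triangular portion: A = ½·30·135 = 2025.00, centroid at (80.00, 45.00).
ΣA = 11475.00 mm², ΣAX̄ = 492750.00 mm³, ΣAȲ = 729000.00 mm³.
X̄ = 492750.00/11475.00 = 42.94 mm; Ȳ = 729000.00/11475.00 = 63.53 mm.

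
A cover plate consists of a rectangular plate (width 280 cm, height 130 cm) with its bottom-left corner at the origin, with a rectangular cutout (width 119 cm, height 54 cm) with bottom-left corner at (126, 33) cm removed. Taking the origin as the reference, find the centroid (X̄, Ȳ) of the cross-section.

plate: A = 280 × 130 = 36400.00, centroid at (140.00, 65.00).
hole: A = −(119 × 54) = -6426.00, centroid at (185.50, 60.00).
ΣA = 29974.00 cm², ΣAX̄ = 3903977.00 cm³, ΣAȲ = 1980440.00 cm³.
X̄ = 3903977.00/29974.00 = 130.25 cm; Ȳ = 1980440.00/29974.00 = 66.07 cm.

X̄ = 130.25 cm, Ȳ = 66.07 cm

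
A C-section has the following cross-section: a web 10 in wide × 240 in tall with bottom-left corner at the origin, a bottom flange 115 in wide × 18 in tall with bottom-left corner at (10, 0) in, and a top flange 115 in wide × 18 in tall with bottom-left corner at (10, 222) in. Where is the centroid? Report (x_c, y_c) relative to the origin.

x_c = 44.56 in, y_c = 120.00 in

web: A = 10 × 240 = 2400.00, centroid at (5.00, 120.00).
bottom flange: A = 115 × 18 = 2070.00, centroid at (67.50, 9.00).
top flange: A = 115 × 18 = 2070.00, centroid at (67.50, 231.00).
ΣA = 6540.00 in², ΣAx_c = 291450.00 in³, ΣAy_c = 784800.00 in³.
x_c = 291450.00/6540.00 = 44.56 in; y_c = 784800.00/6540.00 = 120.00 in.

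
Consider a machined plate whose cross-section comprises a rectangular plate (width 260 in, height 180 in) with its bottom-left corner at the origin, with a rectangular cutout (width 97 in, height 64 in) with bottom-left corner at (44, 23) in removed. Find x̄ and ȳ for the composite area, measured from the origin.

x̄ = 135.74 in, ȳ = 95.35 in

Part | A | x̄ᵢ | ȳᵢ | A·x̄ᵢ | A·ȳᵢ
plate | 46800.00 | 130.00 | 90.00 | 6084000.00 | 4212000.00
hole | -6208.00 | 92.50 | 55.00 | -574240.00 | -341440.00
Σ | 40592.00 |  |  | 5509760.00 | 3870560.00
x̄ = 5509760.00 / 40592.00 = 135.74 in
ȳ = 3870560.00 / 40592.00 = 95.35 in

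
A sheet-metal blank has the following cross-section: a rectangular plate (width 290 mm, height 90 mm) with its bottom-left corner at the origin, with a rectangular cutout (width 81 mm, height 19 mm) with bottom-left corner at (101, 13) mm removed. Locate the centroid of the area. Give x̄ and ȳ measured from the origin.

x̄ = 145.22 mm, ȳ = 46.41 mm

plate: A = 290 × 90 = 26100.00, centroid at (145.00, 45.00).
hole: A = −(81 × 19) = -1539.00, centroid at (141.50, 22.50).
ΣA = 24561.00 mm², ΣAx̄ = 3566731.50 mm³, ΣAȳ = 1139872.50 mm³.
x̄ = 3566731.50/24561.00 = 145.22 mm; ȳ = 1139872.50/24561.00 = 46.41 mm.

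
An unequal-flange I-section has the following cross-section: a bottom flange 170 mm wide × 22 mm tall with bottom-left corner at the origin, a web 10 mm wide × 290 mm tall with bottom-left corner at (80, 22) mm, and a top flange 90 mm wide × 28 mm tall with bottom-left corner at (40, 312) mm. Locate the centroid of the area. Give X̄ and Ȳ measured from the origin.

X̄ = 85.00 mm, Ȳ = 147.05 mm

bottom flange: A = 170 × 22 = 3740.00, centroid at (85.00, 11.00).
web: A = 10 × 290 = 2900.00, centroid at (85.00, 167.00).
top flange: A = 90 × 28 = 2520.00, centroid at (85.00, 326.00).
ΣA = 9160.00 mm²
ΣAX̄ = (3740.00)(85.00) + (2900.00)(85.00) + (2520.00)(85.00) = 778600.00 mm³
ΣAȲ = (3740.00)(11.00) + (2900.00)(167.00) + (2520.00)(326.00) = 1346960.00 mm³
X̄ = 778600.00 / 9160.00 = 85.00 mm
Ȳ = 1346960.00 / 9160.00 = 147.05 mm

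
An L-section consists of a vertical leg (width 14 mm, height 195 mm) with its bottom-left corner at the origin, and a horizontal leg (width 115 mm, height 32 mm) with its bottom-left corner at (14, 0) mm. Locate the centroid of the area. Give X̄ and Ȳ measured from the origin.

X̄ = 44.03 mm, Ȳ = 50.71 mm

vertical leg: A = 14 × 195 = 2730.00, centroid at (7.00, 97.50).
horizontal leg: A = 115 × 32 = 3680.00, centroid at (71.50, 16.00).
ΣA = 6410.00 mm²
ΣAX̄ = (2730.00)(7.00) + (3680.00)(71.50) = 282230.00 mm³
ΣAȲ = (2730.00)(97.50) + (3680.00)(16.00) = 325055.00 mm³
X̄ = 282230.00 / 6410.00 = 44.03 mm
Ȳ = 325055.00 / 6410.00 = 50.71 mm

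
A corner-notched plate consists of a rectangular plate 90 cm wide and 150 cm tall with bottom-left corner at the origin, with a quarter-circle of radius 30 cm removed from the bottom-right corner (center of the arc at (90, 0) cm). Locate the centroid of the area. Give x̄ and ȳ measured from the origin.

x̄ = 43.22 cm, ȳ = 78.44 cm

Part | A | x̄ᵢ | ȳᵢ | A·x̄ᵢ | A·ȳᵢ
plate | 13500.00 | 45.00 | 75.00 | 607500.00 | 1012500.00
removed quarter-circle | -706.86 | 77.27 | 12.73 | -54617.25 | -9000.00
Σ | 12793.14 |  |  | 552882.75 | 1003500.00
x̄ = 552882.75 / 12793.14 = 43.22 cm
ȳ = 1003500.00 / 12793.14 = 78.44 cm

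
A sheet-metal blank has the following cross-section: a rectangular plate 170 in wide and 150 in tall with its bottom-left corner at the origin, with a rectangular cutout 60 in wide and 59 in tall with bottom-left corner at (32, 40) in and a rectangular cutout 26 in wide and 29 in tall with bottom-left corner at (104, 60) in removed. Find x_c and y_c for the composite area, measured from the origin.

x_c = 87.70 in, y_c = 75.94 in

Part | A | x̄ᵢ | ȳᵢ | A·x̄ᵢ | A·ȳᵢ
plate | 25500.00 | 85.00 | 75.00 | 2167500.00 | 1912500.00
hole 1 | -3540.00 | 62.00 | 69.50 | -219480.00 | -246030.00
hole 2 | -754.00 | 117.00 | 74.50 | -88218.00 | -56173.00
Σ | 21206.00 |  |  | 1859802.00 | 1610297.00
x_c = 1859802.00 / 21206.00 = 87.70 in
y_c = 1610297.00 / 21206.00 = 75.94 in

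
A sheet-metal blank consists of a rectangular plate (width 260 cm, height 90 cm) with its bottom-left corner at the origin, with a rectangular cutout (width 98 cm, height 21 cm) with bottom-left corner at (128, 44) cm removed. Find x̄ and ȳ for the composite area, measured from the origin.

x̄ = 125.47 cm, ȳ = 44.08 cm

plate: A = 260 × 90 = 23400.00, centroid at (130.00, 45.00).
hole: A = −(98 × 21) = -2058.00, centroid at (177.00, 54.50).
ΣA = 21342.00 cm², ΣAx̄ = 2677734.00 cm³, ΣAȳ = 940839.00 cm³.
x̄ = 2677734.00/21342.00 = 125.47 cm; ȳ = 940839.00/21342.00 = 44.08 cm.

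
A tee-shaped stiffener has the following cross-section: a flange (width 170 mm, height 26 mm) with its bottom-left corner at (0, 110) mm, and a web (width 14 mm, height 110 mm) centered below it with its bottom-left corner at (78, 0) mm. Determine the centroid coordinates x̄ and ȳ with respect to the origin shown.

x̄ = 85.00 mm, ȳ = 105.43 mm

web: A = 14 × 110 = 1540.00, centroid at (85.00, 55.00).
flange: A = 170 × 26 = 4420.00, centroid at (85.00, 123.00).
ΣA = 5960.00 mm²
ΣAx̄ = (1540.00)(85.00) + (4420.00)(85.00) = 506600.00 mm³
ΣAȳ = (1540.00)(55.00) + (4420.00)(123.00) = 628360.00 mm³
x̄ = 506600.00 / 5960.00 = 85.00 mm
ȳ = 628360.00 / 5960.00 = 105.43 mm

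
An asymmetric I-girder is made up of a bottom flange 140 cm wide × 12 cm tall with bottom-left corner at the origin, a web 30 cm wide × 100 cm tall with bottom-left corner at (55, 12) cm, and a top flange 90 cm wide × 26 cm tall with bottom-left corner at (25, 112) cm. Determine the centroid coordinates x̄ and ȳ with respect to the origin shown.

bottom flange: A = 140 × 12 = 1680.00, centroid at (70.00, 6.00).
web: A = 30 × 100 = 3000.00, centroid at (70.00, 62.00).
top flange: A = 90 × 26 = 2340.00, centroid at (70.00, 125.00).
ΣA = 7020.00 cm², ΣAx̄ = 491400.00 cm³, ΣAȳ = 488580.00 cm³.
x̄ = 491400.00/7020.00 = 70.00 cm; ȳ = 488580.00/7020.00 = 69.60 cm.

x̄ = 70.00 cm, ȳ = 69.60 cm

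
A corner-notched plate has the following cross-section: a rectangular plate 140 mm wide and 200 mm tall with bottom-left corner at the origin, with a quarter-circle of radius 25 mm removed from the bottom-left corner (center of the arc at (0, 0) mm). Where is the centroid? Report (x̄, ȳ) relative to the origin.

x̄ = 71.06 mm, ȳ = 101.60 mm

Part | A | x̄ᵢ | ȳᵢ | A·x̄ᵢ | A·ȳᵢ
plate | 28000.00 | 70.00 | 100.00 | 1960000.00 | 2800000.00
removed quarter-circle | -490.87 | 10.61 | 10.61 | -5208.33 | -5208.33
Σ | 27509.13 |  |  | 1954791.67 | 2794791.67
x̄ = 1954791.67 / 27509.13 = 71.06 mm
ȳ = 2794791.67 / 27509.13 = 101.60 mm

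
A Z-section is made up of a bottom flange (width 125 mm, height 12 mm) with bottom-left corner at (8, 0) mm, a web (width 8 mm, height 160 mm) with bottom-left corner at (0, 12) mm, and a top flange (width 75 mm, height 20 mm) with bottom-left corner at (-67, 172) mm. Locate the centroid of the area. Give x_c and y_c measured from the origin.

bottom flange: A = 125 × 12 = 1500.00, centroid at (70.50, 6.00).
web: A = 8 × 160 = 1280.00, centroid at (4.00, 92.00).
top flange: A = 75 × 20 = 1500.00, centroid at (-29.50, 182.00).
ΣA = 4280.00 mm²
ΣAx_c = (1500.00)(70.50) + (1280.00)(4.00) + (1500.00)(-29.50) = 66620.00 mm³
ΣAy_c = (1500.00)(6.00) + (1280.00)(92.00) + (1500.00)(182.00) = 399760.00 mm³
x_c = 66620.00 / 4280.00 = 15.57 mm
y_c = 399760.00 / 4280.00 = 93.40 mm

x_c = 15.57 mm, y_c = 93.40 mm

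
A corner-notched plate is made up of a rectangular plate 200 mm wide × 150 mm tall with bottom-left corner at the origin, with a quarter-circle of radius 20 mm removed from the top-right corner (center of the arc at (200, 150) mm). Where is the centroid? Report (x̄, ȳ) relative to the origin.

plate: A = 200 × 150 = 30000.00, centroid at (100.00, 75.00).
removed quarter-circle: A = −¼π·20² = -314.16, centroid at (191.51, 141.51).
ΣA = 29685.84 mm², ΣAx̄ = 2939834.81 mm³, ΣAȳ = 2205542.78 mm³.
x̄ = 2939834.81/29685.84 = 99.03 mm; ȳ = 2205542.78/29685.84 = 74.30 mm.

x̄ = 99.03 mm, ȳ = 74.30 mm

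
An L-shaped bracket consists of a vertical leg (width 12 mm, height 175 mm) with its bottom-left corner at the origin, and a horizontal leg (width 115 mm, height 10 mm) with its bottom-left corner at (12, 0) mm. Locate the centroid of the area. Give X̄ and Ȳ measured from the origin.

X̄ = 28.47 mm, Ȳ = 58.31 mm

Part | A | x̄ᵢ | ȳᵢ | A·x̄ᵢ | A·ȳᵢ
vertical leg | 2100.00 | 6.00 | 87.50 | 12600.00 | 183750.00
horizontal leg | 1150.00 | 69.50 | 5.00 | 79925.00 | 5750.00
Σ | 3250.00 |  |  | 92525.00 | 189500.00
X̄ = 92525.00 / 3250.00 = 28.47 mm
Ȳ = 189500.00 / 3250.00 = 58.31 mm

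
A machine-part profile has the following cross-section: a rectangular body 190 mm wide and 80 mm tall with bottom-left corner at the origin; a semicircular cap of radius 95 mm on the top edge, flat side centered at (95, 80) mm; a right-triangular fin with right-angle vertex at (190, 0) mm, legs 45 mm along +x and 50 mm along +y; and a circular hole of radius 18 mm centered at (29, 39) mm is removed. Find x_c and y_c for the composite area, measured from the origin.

x_c = 101.48 mm, y_c = 77.76 mm

rectangular body: A = 190 × 80 = 15200.00, centroid at (95.00, 40.00).
semicircular top: A = ½π·95² = 14176.44, centroid at (95.00, 120.32).
triangular fin: A = ½·45·50 = 1125.00, centroid at (205.00, 16.67).
hole: A = −π·18² = -1017.88, centroid at (29.00, 39.00).
ΣA = 29483.56 mm²
ΣAx_c = (15200.00)(95.00) + (14176.44)(95.00) + (1125.00)(205.00) + (-1017.88)(29.00) = 2991868.10 mm³
ΣAy_c = (15200.00)(40.00) + (14176.44)(120.32) + (1125.00)(16.67) + (-1017.88)(39.00) = 2292751.12 mm³
x_c = 2991868.10 / 29483.56 = 101.48 mm
y_c = 2292751.12 / 29483.56 = 77.76 mm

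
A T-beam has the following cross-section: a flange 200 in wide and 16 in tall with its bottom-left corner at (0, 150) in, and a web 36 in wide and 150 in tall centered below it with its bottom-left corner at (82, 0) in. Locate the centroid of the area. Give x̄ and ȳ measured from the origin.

x̄ = 100.00 in, ȳ = 105.88 in

Part | A | x̄ᵢ | ȳᵢ | A·x̄ᵢ | A·ȳᵢ
web | 5400.00 | 100.00 | 75.00 | 540000.00 | 405000.00
flange | 3200.00 | 100.00 | 158.00 | 320000.00 | 505600.00
Σ | 8600.00 |  |  | 860000.00 | 910600.00
x̄ = 860000.00 / 8600.00 = 100.00 in
ȳ = 910600.00 / 8600.00 = 105.88 in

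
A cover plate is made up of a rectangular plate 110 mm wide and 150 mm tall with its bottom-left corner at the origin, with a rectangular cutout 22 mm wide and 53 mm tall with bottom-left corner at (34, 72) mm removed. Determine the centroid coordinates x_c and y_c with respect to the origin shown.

x_c = 55.76 mm, y_c = 73.21 mm

plate: A = 110 × 150 = 16500.00, centroid at (55.00, 75.00).
hole: A = −(22 × 53) = -1166.00, centroid at (45.00, 98.50).
ΣA = 15334.00 mm², ΣAx_c = 855030.00 mm³, ΣAy_c = 1122649.00 mm³.
x_c = 855030.00/15334.00 = 55.76 mm; y_c = 1122649.00/15334.00 = 73.21 mm.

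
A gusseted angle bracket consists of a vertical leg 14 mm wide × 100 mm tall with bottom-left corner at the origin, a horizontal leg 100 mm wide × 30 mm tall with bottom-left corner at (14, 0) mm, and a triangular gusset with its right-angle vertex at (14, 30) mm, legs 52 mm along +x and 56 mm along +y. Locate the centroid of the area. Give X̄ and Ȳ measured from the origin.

X̄ = 42.25 mm, Ȳ = 31.74 mm

vertical leg: A = 14 × 100 = 1400.00, centroid at (7.00, 50.00).
horizontal leg: A = 100 × 30 = 3000.00, centroid at (64.00, 15.00).
gusset: A = ½·52·56 = 1456.00, centroid at (31.33, 48.67).
ΣA = 5856.00 mm²
ΣAX̄ = (1400.00)(7.00) + (3000.00)(64.00) + (1456.00)(31.33) = 247421.33 mm³
ΣAȲ = (1400.00)(50.00) + (3000.00)(15.00) + (1456.00)(48.67) = 185858.67 mm³
X̄ = 247421.33 / 5856.00 = 42.25 mm
Ȳ = 185858.67 / 5856.00 = 31.74 mm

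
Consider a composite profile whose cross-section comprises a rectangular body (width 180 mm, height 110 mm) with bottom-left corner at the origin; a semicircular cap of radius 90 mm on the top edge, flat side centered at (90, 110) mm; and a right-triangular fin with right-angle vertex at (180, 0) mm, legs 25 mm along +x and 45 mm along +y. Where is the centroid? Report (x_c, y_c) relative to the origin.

Part | A | x̄ᵢ | ȳᵢ | A·x̄ᵢ | A·ȳᵢ
rectangular body | 19800.00 | 90.00 | 55.00 | 1782000.00 | 1089000.00
semicircular top | 12723.45 | 90.00 | 148.20 | 1145110.52 | 1885579.53
triangular fin | 562.50 | 188.33 | 15.00 | 105937.50 | 8437.50
Σ | 33085.95 |  |  | 3033048.02 | 2983017.03
x_c = 3033048.02 / 33085.95 = 91.67 mm
y_c = 2983017.03 / 33085.95 = 90.16 mm

x_c = 91.67 mm, y_c = 90.16 mm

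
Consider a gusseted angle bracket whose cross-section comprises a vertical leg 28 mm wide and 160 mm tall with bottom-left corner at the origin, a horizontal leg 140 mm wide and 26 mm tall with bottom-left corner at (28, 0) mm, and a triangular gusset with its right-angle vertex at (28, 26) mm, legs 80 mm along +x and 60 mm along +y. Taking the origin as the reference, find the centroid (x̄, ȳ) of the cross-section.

Part | A | x̄ᵢ | ȳᵢ | A·x̄ᵢ | A·ȳᵢ
vertical leg | 4480.00 | 14.00 | 80.00 | 62720.00 | 358400.00
horizontal leg | 3640.00 | 98.00 | 13.00 | 356720.00 | 47320.00
gusset | 2400.00 | 54.67 | 46.00 | 131200.00 | 110400.00
Σ | 10520.00 |  |  | 550640.00 | 516120.00
x̄ = 550640.00 / 10520.00 = 52.34 mm
ȳ = 516120.00 / 10520.00 = 49.06 mm

x̄ = 52.34 mm, ȳ = 49.06 mm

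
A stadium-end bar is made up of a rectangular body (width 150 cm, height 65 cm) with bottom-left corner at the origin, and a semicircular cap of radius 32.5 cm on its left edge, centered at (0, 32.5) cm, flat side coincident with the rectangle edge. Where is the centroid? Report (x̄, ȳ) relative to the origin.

rectangular body: A = 150 × 65 = 9750.00, centroid at (75.00, 32.50).
semicircular end: A = ½π·32.5² = 1659.15, centroid at (-13.79, 32.50).
ΣA = 11409.15 cm², ΣAx̄ = 708364.58 cm³, ΣAȳ = 370797.49 cm³.
x̄ = 708364.58/11409.15 = 62.09 cm; ȳ = 370797.49/11409.15 = 32.50 cm.

x̄ = 62.09 cm, ȳ = 32.50 cm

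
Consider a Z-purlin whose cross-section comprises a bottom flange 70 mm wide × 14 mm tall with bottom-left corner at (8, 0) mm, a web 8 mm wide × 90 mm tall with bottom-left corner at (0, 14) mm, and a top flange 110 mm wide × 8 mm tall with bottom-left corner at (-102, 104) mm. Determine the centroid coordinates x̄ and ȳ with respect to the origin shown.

x̄ = 1.42 mm, ȳ = 55.96 mm

bottom flange: A = 70 × 14 = 980.00, centroid at (43.00, 7.00).
web: A = 8 × 90 = 720.00, centroid at (4.00, 59.00).
top flange: A = 110 × 8 = 880.00, centroid at (-47.00, 108.00).
ΣA = 2580.00 mm², ΣAx̄ = 3660.00 mm³, ΣAȳ = 144380.00 mm³.
x̄ = 3660.00/2580.00 = 1.42 mm; ȳ = 144380.00/2580.00 = 55.96 mm.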